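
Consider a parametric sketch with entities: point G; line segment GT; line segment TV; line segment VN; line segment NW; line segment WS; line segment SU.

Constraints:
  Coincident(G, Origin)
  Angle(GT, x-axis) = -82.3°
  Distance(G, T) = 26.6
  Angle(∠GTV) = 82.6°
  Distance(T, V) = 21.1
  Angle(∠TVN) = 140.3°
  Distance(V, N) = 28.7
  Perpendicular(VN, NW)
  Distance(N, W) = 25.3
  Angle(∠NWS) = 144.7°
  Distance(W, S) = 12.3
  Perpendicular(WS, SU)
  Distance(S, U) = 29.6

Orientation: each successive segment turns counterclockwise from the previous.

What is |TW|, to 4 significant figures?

46.46

∠TVN = 140.3° gives VN at 54.80° from the x-axis; with |VN| = 28.7, N = (40.48, 2.589). VN ⟂ NW, so NW runs at 144.8°; with |NW| = 25.3, W = (19.81, 17.17). Then |TW| = |W − T| = 46.46.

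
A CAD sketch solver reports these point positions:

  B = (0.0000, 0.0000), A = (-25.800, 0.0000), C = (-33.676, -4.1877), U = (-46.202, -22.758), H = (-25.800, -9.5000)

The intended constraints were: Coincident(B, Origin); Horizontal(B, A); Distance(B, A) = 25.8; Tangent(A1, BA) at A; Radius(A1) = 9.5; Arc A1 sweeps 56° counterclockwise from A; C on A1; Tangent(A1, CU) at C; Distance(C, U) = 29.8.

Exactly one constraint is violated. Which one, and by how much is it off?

Distance(C, U) = 29.8 — off by 7.40.

B = (0.00, 0.00) ✓; B.y = 0.00, A.y = 0.00 ✓; |BA| = 25.80 ✓; ∠(HA, AB) = 90.00° ✓; |HA| = 9.500 ✓; bearing(H→C) − bearing(H→A) = 56.00° ✓; |HC| = 9.500 ✓; ∠(HC, CU) = 90.00° ✓; |CU| = 22.40 ✗.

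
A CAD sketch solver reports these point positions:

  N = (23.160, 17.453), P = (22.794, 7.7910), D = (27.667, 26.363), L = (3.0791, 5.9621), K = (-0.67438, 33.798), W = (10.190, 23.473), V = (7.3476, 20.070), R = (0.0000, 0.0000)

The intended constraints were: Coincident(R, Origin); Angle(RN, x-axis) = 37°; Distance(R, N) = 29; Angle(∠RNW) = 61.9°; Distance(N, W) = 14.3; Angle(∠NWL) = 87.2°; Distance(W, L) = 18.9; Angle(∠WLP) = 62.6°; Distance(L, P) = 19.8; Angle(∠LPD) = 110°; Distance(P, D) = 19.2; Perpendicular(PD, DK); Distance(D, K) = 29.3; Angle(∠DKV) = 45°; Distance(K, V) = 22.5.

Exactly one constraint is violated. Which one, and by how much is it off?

Distance(K, V) = 22.5 — off by 6.60.

R = (0.00, 0.00) ✓; RN at 37.00° ✓; |RN| = 29.00 ✓; ∠RNW = 61.90° ✓; |NW| = 14.30 ✓; ∠NWL = 87.20° ✓; |WL| = 18.90 ✓; ∠WLP = 62.60° ✓; |LP| = 19.80 ✓; ∠LPD = 110.0° ✓; |PD| = 19.20 ✓; ∠(PD, DK) = 90.00° ✓; |DK| = 29.30 ✓; ∠DKV = 45.00° ✓; |KV| = 15.90 ✗.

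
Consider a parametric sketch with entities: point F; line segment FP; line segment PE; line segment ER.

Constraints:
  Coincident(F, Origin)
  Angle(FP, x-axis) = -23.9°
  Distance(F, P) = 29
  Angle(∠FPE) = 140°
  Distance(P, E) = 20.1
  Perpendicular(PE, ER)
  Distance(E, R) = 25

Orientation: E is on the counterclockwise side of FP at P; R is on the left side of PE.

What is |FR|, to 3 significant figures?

42.8

∠FPE = 140.0°, so PE runs at -23.9° + (180° − 140.0°) = 16.1° from the x-axis; with |PE| = 20.1, E = P + 20.1·(cos 16.1°, sin 16.1°) = (45.8, -6.18). PE is perpendicular to ER; with |ER| = 25.0 on the left of PE, R = E + 25.0·(-0.277, 0.961) = (38.9, 17.8). Then |FR| = |R − F| = 42.8.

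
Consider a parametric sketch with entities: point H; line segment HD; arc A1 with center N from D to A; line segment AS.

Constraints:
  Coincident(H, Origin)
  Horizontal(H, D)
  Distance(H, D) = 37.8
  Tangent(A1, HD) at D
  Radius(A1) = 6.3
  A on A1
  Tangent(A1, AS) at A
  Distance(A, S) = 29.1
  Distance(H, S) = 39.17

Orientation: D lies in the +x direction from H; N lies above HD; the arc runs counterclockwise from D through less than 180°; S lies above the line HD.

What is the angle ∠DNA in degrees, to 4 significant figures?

132.8°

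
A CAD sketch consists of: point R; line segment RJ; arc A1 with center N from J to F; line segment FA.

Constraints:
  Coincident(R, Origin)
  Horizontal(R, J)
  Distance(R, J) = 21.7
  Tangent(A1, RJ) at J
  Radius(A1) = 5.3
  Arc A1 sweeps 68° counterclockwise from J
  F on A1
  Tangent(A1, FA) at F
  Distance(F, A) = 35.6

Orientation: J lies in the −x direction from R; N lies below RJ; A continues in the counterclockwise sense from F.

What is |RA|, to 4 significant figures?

53.99

On A1, J sits at bearing 90° from N; a 68° counterclockwise sweep puts F at bearing 158°, so F = N + 5.3·(cos 158°, sin 158°) = (-26.61, -3.315). The tangent condition forces NF to be normal to FA, so FA runs along (−sin 158°, cos 158°); with |FA| = 35.6, A = (-39.95, -36.32). Then |RA| = |A − R| = 53.99.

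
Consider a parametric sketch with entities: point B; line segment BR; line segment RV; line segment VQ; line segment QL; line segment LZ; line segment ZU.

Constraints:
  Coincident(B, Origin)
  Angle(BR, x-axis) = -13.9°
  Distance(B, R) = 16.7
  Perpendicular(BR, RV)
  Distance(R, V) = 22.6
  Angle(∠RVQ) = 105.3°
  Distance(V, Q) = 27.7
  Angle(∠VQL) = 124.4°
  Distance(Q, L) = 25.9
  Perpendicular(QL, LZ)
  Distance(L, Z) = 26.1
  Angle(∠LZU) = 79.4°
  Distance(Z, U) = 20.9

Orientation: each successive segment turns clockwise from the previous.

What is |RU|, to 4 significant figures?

18.95

The perpendicularity gives LZ at right angles to QL, so LZ runs at 35.80°; with |LZ| = 26.1, Z = (-10.89, 9.647). ∠LZU = 79.4° gives ZU at -64.80° from the x-axis; with |ZU| = 20.9, U = (-1.993, -9.264). Then |RU| = |U − R| = 18.95.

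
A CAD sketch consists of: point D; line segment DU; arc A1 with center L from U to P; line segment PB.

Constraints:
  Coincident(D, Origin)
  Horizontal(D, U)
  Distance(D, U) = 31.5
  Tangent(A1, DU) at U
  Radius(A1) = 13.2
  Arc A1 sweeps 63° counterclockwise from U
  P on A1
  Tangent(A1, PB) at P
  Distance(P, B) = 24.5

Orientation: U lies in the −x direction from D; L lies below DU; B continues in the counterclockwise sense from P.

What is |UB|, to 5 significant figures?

36.971

D is at the origin; DU is horizontal with |DU| = 31.5 and U on the −x side, so U = (-31.500, 0.0000). The tangent condition forces LU to be normal to DU, so L = U + (0, -13.2) = (-31.500, -13.200). On A1, U sits at bearing 90° from L; a 63° counterclockwise sweep puts P at bearing 153°, so P = L + 13.2·(cos 153°, sin 153°) = (-43.261, -7.2073). Tangency of A1 to PB means the radius LP is perpendicular to PB, so PB runs along (−sin 153°, cos 153°); with |PB| = 24.5, B = (-54.384, -29.037). Then |UB| = |B − U| = 36.971.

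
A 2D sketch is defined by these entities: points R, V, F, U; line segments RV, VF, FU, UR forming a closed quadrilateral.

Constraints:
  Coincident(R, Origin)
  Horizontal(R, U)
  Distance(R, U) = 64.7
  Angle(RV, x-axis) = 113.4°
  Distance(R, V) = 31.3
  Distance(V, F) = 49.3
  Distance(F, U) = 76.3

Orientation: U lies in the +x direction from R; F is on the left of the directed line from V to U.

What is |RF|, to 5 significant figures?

67.402

Checks: |VF| = 49.30 ✓; |FU| = 76.30 ✓.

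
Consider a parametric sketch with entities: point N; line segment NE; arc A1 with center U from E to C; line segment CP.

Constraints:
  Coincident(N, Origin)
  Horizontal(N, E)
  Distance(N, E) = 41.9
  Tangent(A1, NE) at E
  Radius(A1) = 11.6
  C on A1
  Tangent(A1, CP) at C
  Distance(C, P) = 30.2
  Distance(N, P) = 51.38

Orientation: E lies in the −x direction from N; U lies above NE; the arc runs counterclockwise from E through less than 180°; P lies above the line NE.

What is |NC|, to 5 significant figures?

32.407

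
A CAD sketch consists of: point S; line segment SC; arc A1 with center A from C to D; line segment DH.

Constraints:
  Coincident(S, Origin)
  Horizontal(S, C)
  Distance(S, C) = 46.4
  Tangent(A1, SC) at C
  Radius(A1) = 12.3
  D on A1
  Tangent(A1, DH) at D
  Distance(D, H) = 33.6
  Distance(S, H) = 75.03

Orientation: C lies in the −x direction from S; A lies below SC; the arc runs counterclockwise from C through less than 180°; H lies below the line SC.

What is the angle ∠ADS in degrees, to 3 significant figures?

13.1°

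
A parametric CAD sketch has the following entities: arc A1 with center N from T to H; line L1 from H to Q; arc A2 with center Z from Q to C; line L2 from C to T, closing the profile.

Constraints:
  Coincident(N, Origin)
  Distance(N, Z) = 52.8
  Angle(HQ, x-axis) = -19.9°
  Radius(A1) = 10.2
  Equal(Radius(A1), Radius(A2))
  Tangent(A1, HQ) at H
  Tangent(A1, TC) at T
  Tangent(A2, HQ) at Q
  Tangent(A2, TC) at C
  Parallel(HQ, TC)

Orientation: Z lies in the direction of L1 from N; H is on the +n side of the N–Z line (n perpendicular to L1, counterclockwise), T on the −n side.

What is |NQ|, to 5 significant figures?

53.776

Tangency of A1 to both parallel lines with radius 10.2 puts H and T at N ± 10.2·n: H = (3.4719, 9.5909), T = (-3.4719, -9.5909). Equal radii place Q and C the same way about Z: Q = Z + 10.2·n = (53.119, -8.3811), C = Z − 10.2·n = (46.175, -27.563). Then |NQ| = |Q − N| = 53.776.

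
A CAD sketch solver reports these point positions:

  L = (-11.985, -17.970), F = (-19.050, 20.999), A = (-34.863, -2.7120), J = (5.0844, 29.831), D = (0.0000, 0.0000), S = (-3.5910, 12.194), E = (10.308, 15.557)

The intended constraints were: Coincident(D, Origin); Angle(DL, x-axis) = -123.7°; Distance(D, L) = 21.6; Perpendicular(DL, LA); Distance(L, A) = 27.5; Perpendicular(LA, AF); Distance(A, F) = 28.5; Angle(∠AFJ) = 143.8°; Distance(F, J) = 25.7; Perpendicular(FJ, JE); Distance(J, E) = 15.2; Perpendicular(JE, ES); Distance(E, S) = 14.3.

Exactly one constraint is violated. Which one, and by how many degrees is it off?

Perpendicular(JE, ES) — off by 6.50°.

D = (0.00, 0.00) ✓; DL at -123.7° ✓; |DL| = 21.60 ✓; ∠(DL, LA) = 90.00° ✓; |LA| = 27.50 ✓; ∠(LA, AF) = 90.00° ✓; |AF| = 28.50 ✓; ∠AFJ = 143.8° ✓; |FJ| = 25.70 ✓; ∠(FJ, JE) = 90.00° ✓; |JE| = 15.20 ✓; ∠(JE, ES) = 96.50° ✗; |ES| = 14.30 ✓.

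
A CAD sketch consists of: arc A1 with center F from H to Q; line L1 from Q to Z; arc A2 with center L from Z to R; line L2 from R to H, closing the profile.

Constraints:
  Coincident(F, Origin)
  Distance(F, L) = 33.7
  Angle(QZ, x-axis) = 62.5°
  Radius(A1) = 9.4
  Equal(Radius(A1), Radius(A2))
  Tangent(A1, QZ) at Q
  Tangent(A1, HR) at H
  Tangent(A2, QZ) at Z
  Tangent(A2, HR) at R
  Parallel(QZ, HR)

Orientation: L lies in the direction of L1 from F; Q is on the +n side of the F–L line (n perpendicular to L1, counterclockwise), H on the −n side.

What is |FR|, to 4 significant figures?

34.99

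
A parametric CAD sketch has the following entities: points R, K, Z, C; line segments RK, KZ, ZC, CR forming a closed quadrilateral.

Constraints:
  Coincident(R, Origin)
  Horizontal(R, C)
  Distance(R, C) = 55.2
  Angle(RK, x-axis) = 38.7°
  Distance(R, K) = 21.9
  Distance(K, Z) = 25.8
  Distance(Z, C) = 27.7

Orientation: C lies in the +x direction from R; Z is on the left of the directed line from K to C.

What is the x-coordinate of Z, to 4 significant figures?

40.87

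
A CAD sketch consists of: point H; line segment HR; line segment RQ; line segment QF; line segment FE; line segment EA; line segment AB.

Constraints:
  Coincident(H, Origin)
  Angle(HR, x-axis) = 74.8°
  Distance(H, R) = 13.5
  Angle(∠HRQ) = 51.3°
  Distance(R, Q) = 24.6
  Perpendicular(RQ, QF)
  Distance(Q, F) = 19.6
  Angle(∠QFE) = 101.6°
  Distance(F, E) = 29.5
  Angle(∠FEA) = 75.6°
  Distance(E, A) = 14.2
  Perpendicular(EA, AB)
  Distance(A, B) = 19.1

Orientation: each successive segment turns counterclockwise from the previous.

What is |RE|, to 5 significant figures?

25.891

H is at the origin; HR runs at 74.8° with length 13.5, so R = (3.5396, 13.028). ∠HRQ = 51.3° gives RQ at -156.50° from the x-axis; with |RQ| = 24.6, Q = (-19.020, 3.2185). RQ is perpendicular to QF, so QF runs at -66.500°; with |QF| = 19.6, F = (-11.205, -14.756). ∠QFE = 101.6° gives FE at 11.900° from the x-axis; with |FE| = 29.5, E = (17.661, -8.6729). Then |RE| = |E − R| = 25.891.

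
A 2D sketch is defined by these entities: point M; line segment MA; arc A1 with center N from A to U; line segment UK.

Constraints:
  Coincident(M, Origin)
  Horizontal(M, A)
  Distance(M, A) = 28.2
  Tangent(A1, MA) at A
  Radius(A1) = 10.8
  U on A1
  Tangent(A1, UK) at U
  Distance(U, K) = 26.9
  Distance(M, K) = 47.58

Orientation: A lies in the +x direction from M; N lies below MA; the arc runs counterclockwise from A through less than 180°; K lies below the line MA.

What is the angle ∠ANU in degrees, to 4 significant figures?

107.9°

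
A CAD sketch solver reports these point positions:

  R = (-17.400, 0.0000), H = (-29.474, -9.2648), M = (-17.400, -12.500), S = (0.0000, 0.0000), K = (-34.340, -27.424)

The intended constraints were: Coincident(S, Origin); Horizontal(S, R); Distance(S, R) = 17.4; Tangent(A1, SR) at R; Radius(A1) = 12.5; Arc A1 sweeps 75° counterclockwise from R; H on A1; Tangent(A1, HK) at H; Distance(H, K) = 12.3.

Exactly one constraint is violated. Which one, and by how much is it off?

Distance(H, K) = 12.3 — off by 6.50.

S = (0.00, 0.00) ✓; S.y = 0.00, R.y = 0.00 ✓; |SR| = 17.40 ✓; ∠(MR, RS) = 90.00° ✓; |MR| = 12.50 ✓; bearing(M→H) − bearing(M→R) = 75.00° ✓; |MH| = 12.50 ✓; ∠(MH, HK) = 90.00° ✓; |HK| = 18.80 ✗.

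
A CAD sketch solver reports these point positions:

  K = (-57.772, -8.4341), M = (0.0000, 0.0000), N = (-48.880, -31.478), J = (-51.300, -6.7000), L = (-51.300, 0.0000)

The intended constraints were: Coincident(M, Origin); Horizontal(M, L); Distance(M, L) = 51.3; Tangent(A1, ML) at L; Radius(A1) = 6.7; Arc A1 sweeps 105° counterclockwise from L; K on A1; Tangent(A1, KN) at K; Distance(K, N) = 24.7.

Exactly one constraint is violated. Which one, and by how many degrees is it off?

Tangent(A1, KN) at K — off by 6.10°.

M = (0.00, 0.00) ✓; M.y = 0.00, L.y = 0.00 ✓; |ML| = 51.30 ✓; ∠(JL, LM) = 90.00° ✓; |JL| = 6.700 ✓; bearing(J→K) − bearing(J→L) = 105.0° ✓; |JK| = 6.700 ✓; ∠(JK, KN) = 83.90° ✗; |KN| = 24.70 ✓.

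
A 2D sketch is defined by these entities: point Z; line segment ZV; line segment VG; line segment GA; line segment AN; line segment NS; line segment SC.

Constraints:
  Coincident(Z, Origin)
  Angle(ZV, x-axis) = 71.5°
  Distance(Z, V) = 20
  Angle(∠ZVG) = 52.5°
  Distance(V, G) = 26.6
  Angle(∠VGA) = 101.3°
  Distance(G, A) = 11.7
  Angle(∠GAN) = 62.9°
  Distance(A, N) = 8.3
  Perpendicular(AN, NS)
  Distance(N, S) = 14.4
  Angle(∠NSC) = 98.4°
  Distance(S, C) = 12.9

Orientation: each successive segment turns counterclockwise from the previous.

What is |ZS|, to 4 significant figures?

24.10

∠GAN = 62.9° gives AN at 34.80° from the x-axis; with |AN| = 8.3, N = (-10.42, 3.449). AN is perpendicular to NS, so NS runs at 124.8°; with |NS| = 14.4, S = (-18.64, 15.27). Then |ZS| = |S − Z| = 24.10.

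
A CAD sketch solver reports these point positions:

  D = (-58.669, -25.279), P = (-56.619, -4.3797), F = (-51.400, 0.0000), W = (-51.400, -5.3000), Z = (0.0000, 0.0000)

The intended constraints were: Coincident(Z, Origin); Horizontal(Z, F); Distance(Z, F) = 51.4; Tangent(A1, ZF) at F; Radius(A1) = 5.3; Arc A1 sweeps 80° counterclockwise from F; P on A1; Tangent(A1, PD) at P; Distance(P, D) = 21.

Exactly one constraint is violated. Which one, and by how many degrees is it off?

Tangent(A1, PD) at P — off by 4.40°.

Z = (0.00, 0.00) ✓; Z.y = 0.00, F.y = 0.00 ✓; |ZF| = 51.40 ✓; ∠(WF, FZ) = 90.00° ✓; |WF| = 5.300 ✓; bearing(W→P) − bearing(W→F) = 80.00° ✓; |WP| = 5.300 ✓; ∠(WP, PD) = 85.60° ✗; |PD| = 21.00 ✓.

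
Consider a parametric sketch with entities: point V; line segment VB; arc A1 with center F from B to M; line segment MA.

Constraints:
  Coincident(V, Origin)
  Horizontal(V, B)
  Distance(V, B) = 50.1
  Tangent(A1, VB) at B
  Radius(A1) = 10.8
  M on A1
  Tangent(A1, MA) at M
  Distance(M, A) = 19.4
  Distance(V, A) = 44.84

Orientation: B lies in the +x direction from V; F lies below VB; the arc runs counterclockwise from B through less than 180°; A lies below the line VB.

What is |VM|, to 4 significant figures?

40.45

Checks: ∠(FB, BV) = 90.00° ✓; |FB| = 10.80 ✓; |FM| = 10.80 ✓; ∠(FM, MA) = 90.00° ✓; |MA| = 19.40 ✓; |VA| = 44.84 ✓.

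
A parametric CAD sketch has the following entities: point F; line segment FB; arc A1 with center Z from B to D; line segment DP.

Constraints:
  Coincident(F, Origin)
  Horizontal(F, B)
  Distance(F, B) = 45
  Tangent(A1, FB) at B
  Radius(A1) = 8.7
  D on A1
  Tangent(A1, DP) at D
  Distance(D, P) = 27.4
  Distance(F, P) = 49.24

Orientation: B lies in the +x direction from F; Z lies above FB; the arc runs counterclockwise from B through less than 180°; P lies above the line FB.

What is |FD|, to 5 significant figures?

53.633

Checks: |FB| = 45.00 ✓; |ZD| = 8.700 ✓; ∠(ZD, DP) = 90.00° ✓; |DP| = 27.40 ✓; |FP| = 49.24 ✓.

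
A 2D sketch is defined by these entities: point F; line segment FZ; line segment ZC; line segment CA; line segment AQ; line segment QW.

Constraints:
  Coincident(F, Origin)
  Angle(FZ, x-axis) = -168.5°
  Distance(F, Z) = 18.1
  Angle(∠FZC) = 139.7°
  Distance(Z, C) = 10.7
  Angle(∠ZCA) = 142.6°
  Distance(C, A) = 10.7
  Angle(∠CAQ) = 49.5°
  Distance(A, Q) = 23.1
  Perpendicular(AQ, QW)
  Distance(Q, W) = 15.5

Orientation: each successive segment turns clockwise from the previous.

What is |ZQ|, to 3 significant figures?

11.8

F is at the origin; FZ runs at -168.5° with length 18.1, so Z = (-17.7, -3.61). ∠FZC = 139.7° gives ZC at 151° from the x-axis; with |ZC| = 10.7, C = (-27.1, 1.55). ∠ZCA = 142.6° gives CA at 114° from the x-axis; with |CA| = 10.7, A = (-31.4, 11.3). ∠CAQ = 49.5° gives AQ at -16.7° from the x-axis; with |AQ| = 23.1, Q = (-9.31, 4.70). Then |ZQ| = |Q − Z| = 11.8.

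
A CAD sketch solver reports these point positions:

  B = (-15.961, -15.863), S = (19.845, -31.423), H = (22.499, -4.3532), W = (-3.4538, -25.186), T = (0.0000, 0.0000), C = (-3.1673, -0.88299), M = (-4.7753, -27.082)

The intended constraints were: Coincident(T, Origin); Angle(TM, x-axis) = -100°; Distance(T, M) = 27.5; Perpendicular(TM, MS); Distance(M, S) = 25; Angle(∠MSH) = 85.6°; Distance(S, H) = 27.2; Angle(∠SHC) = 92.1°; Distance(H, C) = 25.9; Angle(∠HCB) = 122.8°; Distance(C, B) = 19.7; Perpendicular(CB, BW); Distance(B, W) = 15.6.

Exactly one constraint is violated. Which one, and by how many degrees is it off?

Perpendicular(CB, BW) — off by 3.80°.

T = (0.00, 0.00) ✓; TM at -100.0° ✓; |TM| = 27.50 ✓; ∠(TM, MS) = 90.00° ✓; |MS| = 25.00 ✓; ∠MSH = 85.60° ✓; |SH| = 27.20 ✓; ∠SHC = 92.10° ✓; |HC| = 25.90 ✓; ∠HCB = 122.8° ✓; |CB| = 19.70 ✓; ∠(CB, BW) = 93.80° ✗; |BW| = 15.60 ✓.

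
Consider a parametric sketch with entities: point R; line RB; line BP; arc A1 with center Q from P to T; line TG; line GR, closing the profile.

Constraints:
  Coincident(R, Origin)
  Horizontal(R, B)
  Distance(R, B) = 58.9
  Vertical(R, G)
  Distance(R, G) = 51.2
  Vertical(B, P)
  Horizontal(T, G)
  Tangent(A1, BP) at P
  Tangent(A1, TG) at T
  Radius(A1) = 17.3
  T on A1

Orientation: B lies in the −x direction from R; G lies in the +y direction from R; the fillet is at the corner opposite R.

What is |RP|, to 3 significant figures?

68.0

The virtual corner opposite R is at (-58.9, 51.2). A1 meets BP tangentially, so QP is at right angles to BP and A1 meets TG tangentially, so QT is at right angles to TG, with radius 17.3, so the center Q sits 17.3 in from both sides at Q = (-41.6, 33.9). That places the tangent points at P = (-58.9, 33.9) on BP and T = (-41.6, 51.2) on TG. Then |RP| = |P − R| = 68.0.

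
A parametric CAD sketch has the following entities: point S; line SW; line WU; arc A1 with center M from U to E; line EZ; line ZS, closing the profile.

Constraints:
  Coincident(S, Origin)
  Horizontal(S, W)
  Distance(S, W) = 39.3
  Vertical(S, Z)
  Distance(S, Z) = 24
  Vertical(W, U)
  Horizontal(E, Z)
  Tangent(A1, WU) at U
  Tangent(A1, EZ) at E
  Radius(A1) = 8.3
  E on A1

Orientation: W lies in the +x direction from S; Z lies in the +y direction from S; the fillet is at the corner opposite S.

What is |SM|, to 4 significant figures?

34.75

S is at the origin; S and W share the same y with |SW| = 39.3 and W on the +x side, so W = (39.30, 0.000). SZ is vertical with |SZ| = 24.0 and Z on the +y side, so Z = (0.000, 24.00). The virtual corner opposite S is at (39.30, 24.00). The tangent condition forces MU to be normal to WU and since A1 is tangent to EZ there, ME ⟂ EZ, with radius 8.3, so the center M sits 8.3 in from both sides at M = (31.00, 15.70). Then |SM| = |M − S| = 34.75.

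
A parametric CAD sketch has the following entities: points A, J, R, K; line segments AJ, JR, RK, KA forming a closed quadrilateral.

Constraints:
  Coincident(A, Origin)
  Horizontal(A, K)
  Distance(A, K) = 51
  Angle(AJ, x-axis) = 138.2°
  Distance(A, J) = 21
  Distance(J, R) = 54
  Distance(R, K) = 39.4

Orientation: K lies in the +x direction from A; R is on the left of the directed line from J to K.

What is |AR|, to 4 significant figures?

49.07

A is at the origin; A and K share the same y with |AK| = 51.0 and K in +x, so K = (51.0, 0). AJ runs at 138.2° with |AJ| = 21.0, so J = (-15.65, 14.00). R is determined by |JR| = 54.0 and |RK| = 39.4 together: it lies at the intersection of circle(J, 54.0) and circle(K, 39.4). With |JK| = 68.11, the foot of the radical line on JK is 44.07 from J and the perpendicular offset is √(54.0² − 44.07²) = 31.21. Taking the left-of-JK solution: R = (33.88, 35.49).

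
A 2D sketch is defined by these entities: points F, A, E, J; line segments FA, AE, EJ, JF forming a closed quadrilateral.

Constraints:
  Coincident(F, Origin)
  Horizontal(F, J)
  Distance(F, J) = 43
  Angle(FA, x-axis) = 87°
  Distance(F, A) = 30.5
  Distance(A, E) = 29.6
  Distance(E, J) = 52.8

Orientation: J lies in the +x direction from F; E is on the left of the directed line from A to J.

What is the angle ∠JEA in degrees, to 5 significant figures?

70.915°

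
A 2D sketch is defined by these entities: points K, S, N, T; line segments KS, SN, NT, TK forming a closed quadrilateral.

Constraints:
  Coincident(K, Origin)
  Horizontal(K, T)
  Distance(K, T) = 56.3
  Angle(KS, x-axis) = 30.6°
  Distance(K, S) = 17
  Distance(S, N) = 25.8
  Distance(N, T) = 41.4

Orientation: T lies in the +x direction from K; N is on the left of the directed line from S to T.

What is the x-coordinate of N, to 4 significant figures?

28.33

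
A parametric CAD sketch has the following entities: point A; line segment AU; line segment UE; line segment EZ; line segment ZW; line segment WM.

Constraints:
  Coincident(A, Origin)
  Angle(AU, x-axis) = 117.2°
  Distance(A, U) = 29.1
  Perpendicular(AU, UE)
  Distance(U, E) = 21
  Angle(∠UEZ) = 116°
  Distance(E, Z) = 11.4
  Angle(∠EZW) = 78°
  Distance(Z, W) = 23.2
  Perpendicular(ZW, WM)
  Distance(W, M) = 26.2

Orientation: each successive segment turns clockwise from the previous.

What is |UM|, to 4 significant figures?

9.979

∠EZW = 78.0° gives ZW at -138.8° from the x-axis; with |ZW| = 23.2, W = (-2.951, 13.37). The perpendicularity gives WM at right angles to ZW, so WM runs at 131.2°; with |WM| = 26.2, M = (-20.21, 33.08). Then |UM| = |M − U| = 9.979.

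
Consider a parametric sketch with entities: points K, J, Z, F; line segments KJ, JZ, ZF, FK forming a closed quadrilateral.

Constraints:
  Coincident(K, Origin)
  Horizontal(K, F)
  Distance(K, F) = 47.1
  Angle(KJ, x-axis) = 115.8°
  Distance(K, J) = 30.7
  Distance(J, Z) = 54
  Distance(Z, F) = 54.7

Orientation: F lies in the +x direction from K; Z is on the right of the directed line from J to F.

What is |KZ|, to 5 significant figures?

25.094

Checks: |JZ| = 54.00 ✓; |ZF| = 54.70 ✓.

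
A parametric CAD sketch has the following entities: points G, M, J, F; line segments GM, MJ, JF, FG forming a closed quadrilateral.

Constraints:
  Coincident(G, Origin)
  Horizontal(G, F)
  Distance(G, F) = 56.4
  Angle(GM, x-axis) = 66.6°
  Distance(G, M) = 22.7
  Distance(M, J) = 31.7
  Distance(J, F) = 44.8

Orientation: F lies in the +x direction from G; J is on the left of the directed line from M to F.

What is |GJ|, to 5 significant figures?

52.468

Checks: |MJ| = 31.70 ✓; |JF| = 44.80 ✓.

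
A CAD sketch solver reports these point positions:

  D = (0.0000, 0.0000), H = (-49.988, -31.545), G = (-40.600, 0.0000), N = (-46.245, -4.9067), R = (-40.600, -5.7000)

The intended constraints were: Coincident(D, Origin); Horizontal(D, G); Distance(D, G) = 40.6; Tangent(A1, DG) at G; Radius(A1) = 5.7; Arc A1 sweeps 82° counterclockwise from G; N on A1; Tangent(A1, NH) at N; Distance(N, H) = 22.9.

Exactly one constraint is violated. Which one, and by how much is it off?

Distance(N, H) = 22.9 — off by 4.00.

D = (0.00, 0.00) ✓; D.y = 0.00, G.y = 0.00 ✓; |DG| = 40.60 ✓; ∠(RG, GD) = 90.00° ✓; |RG| = 5.700 ✓; bearing(R→N) − bearing(R→G) = 82.00° ✓; |RN| = 5.700 ✓; ∠(RN, NH) = 90.00° ✓; |NH| = 26.90 ✗.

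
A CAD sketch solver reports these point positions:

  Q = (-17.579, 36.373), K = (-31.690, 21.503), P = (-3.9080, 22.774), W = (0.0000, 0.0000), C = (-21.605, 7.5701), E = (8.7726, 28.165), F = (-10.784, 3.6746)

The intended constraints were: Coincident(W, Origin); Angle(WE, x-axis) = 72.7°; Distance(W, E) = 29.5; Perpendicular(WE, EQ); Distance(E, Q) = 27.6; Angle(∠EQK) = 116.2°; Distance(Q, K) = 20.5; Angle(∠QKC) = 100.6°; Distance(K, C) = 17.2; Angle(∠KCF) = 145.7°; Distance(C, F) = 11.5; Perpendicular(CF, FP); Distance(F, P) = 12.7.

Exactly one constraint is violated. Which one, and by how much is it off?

Distance(F, P) = 12.7 — off by 7.60.

W = (0.00, 0.00) ✓; WE at 72.70° ✓; |WE| = 29.50 ✓; ∠(WE, EQ) = 90.00° ✓; |EQ| = 27.60 ✓; ∠EQK = 116.2° ✓; |QK| = 20.50 ✓; ∠QKC = 100.6° ✓; |KC| = 17.20 ✓; ∠KCF = 145.7° ✓; |CF| = 11.50 ✓; ∠(CF, FP) = 90.00° ✓; |FP| = 20.30 ✗.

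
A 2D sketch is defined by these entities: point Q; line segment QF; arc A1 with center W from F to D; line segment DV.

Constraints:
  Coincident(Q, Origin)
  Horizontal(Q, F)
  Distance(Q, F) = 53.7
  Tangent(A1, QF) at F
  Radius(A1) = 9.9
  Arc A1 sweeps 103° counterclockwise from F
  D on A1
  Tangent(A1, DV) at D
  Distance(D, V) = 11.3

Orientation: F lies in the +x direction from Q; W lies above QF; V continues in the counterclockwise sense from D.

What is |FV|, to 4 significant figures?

24.20

Q is at the origin; QF is horizontal with |QF| = 53.7 and F on the +x side, so F = (53.70, 0.000). The tangent condition forces WF to be normal to QF, so W = F + (0, 9.9) = (53.70, 9.900). On A1, F sits at bearing -90° from W; a 103° counterclockwise sweep puts D at bearing 13°, so D = W + 9.9·(cos 13°, sin 13°) = (63.35, 12.13). A1 meets DV tangentially, so WD is at right angles to DV, so DV runs along (−sin 13°, cos 13°); with |DV| = 11.3, V = (60.80, 23.14). Then |FV| = |V − F| = 24.20.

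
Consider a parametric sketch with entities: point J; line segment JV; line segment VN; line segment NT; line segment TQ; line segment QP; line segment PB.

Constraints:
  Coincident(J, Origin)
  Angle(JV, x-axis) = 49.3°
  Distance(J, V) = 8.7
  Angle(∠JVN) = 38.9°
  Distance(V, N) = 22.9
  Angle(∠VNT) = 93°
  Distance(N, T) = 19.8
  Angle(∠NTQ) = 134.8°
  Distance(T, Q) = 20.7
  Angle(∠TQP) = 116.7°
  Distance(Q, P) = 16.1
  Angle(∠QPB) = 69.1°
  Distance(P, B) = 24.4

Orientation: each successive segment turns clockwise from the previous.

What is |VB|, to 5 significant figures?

14.339

∠TQP = 116.7° gives QP at 72.700° from the x-axis; with |QP| = 16.1, P = (-24.944, 13.043). ∠QPB = 69.1° gives PB at -38.200° from the x-axis; with |PB| = 24.4, B = (-5.7694, -2.0457). Then |VB| = |B − V| = 14.339.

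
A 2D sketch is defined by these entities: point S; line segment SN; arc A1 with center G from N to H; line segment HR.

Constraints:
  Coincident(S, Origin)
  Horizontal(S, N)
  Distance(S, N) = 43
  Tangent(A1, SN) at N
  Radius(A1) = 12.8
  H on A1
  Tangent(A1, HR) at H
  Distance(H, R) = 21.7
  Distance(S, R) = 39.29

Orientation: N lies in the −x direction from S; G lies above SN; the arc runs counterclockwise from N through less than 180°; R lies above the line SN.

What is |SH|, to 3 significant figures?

32.1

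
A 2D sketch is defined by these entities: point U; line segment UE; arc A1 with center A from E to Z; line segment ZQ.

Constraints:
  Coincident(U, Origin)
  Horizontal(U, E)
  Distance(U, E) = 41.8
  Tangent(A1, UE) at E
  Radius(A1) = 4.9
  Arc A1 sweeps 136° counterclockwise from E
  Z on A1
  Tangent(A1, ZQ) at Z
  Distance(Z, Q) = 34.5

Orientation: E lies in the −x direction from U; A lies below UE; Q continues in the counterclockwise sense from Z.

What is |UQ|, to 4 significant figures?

38.27

On A1, E sits at bearing 90° from A; a 136° counterclockwise sweep puts Z at bearing 226°, so Z = A + 4.9·(cos 226°, sin 226°) = (-45.20, -8.425). A1 meets ZQ tangentially, so AZ is at right angles to ZQ, so ZQ runs along (−sin 226°, cos 226°); with |ZQ| = 34.5, Q = (-20.39, -32.39). Then |UQ| = |Q − U| = 38.27.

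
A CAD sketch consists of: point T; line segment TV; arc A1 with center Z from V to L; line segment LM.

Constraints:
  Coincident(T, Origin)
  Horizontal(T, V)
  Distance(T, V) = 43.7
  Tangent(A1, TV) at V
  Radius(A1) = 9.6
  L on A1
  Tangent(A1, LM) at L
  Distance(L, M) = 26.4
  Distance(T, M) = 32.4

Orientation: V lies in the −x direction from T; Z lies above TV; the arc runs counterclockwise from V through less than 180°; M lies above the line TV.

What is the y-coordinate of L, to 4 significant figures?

3.923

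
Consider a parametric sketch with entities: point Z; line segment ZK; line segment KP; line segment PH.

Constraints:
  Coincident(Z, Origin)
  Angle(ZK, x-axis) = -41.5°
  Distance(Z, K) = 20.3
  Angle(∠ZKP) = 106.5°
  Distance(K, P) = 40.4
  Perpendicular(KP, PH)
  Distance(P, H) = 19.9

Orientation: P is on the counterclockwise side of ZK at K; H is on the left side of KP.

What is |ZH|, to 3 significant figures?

46.2

Z is at the origin; ZK runs at -41.5° with length 20.3, so K = 20.3·(cos -41.5°, sin -41.5°) = (15.2, -13.5). ∠ZKP = 106.5°, so KP runs at -41.5° + (180° − 106.5°) = 32.0° from the x-axis; with |KP| = 40.4, P = K + 40.4·(cos 32.0°, sin 32.0°) = (49.5, 7.96). KP is perpendicular to PH; with |PH| = 19.9 on the left of KP, H = P + 19.9·(-0.530, 0.848) = (38.9, 24.8). Then |ZH| = |H − Z| = 46.2.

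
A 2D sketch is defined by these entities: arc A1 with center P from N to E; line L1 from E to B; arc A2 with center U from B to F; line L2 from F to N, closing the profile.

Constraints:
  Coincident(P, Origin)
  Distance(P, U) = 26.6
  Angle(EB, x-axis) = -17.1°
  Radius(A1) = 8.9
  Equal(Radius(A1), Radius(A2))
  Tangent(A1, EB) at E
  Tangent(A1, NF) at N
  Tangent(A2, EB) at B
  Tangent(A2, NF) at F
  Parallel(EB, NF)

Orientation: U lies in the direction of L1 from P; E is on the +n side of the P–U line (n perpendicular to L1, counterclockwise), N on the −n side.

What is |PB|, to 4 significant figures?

28.05

The slot axis is L1's direction at -17.1°, so u = (cos -17.1°, sin -17.1°) = (0.9558, -0.2940) and n = (−sin -17.1°, cos -17.1°) = (0.2940, 0.9558). P is at the origin and U lies 26.6 along u from P, so U = 26.6·u = (25.42, -7.821). Tangency of A1 to both parallel lines with radius 8.9 puts E and N at P ± 8.9·n: E = (2.617, 8.507), N = (-2.617, -8.507). Equal radii place B and F the same way about U: B = U + 8.9·n = (28.04, 0.6851), F = U − 8.9·n = (22.81, -16.33). Then |PB| = |B − P| = 28.05.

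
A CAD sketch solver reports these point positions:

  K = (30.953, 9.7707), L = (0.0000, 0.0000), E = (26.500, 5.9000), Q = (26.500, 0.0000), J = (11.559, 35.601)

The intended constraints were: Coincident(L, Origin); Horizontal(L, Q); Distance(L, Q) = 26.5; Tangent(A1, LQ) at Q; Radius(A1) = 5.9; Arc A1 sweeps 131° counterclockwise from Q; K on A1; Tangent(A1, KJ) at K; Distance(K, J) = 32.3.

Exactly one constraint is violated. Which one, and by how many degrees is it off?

Tangent(A1, KJ) at K — off by 4.10°.

L = (0.00, 0.00) ✓; L.y = 0.00, Q.y = 0.00 ✓; |LQ| = 26.50 ✓; ∠(EQ, QL) = 90.00° ✓; |EQ| = 5.900 ✓; bearing(E→K) − bearing(E→Q) = 131.0° ✓; |EK| = 5.900 ✓; ∠(EK, KJ) = 94.10° ✗; |KJ| = 32.30 ✓.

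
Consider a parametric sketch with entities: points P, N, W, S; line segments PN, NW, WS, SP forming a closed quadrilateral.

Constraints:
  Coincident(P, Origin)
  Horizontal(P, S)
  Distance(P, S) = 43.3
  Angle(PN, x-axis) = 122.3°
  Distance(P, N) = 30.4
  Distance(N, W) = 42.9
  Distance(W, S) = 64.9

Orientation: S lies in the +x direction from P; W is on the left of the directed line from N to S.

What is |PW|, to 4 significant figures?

58.69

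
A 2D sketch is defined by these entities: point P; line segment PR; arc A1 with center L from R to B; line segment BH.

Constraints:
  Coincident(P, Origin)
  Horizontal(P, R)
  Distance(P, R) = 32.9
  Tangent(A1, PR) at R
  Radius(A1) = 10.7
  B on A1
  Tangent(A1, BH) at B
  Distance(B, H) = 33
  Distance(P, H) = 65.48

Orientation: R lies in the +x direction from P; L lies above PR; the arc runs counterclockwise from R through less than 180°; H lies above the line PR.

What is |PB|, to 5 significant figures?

43.888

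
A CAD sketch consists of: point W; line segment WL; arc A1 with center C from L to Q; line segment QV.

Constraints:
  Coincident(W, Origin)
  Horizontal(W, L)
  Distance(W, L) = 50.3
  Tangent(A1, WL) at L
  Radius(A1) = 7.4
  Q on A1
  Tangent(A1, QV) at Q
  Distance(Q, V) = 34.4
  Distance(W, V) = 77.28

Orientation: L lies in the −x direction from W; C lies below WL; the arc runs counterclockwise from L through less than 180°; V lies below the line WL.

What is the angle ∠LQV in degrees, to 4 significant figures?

143.2°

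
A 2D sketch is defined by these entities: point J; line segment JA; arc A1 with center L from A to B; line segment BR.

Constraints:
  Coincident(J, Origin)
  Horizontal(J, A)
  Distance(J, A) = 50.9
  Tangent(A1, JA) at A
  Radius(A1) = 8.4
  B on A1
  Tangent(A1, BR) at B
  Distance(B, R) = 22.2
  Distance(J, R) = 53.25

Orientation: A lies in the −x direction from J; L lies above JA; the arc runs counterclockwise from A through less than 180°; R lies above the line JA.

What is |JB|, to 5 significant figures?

43.392

Checks: |LA| = 8.400 ✓; |LB| = 8.400 ✓; ∠(LB, BR) = 90.00° ✓; |BR| = 22.20 ✓; |JR| = 53.25 ✓.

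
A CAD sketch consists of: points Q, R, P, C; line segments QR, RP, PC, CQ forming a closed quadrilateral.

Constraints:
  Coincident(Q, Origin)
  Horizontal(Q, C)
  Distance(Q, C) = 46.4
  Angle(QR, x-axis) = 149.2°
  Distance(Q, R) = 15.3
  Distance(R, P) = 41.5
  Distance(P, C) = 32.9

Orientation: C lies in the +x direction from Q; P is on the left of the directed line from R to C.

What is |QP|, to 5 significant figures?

35.012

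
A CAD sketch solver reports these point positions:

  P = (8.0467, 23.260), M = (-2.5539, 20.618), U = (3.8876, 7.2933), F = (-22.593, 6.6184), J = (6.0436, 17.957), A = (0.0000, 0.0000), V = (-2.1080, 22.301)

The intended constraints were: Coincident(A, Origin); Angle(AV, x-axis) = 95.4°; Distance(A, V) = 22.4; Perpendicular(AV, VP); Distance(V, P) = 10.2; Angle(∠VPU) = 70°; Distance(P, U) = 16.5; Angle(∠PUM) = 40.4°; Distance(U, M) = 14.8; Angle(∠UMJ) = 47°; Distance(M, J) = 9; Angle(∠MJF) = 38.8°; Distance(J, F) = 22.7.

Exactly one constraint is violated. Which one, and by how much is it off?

Distance(J, F) = 22.7 — off by 8.10.

A = (0.00, 0.00) ✓; AV at 95.40° ✓; |AV| = 22.40 ✓; ∠(AV, VP) = 90.00° ✓; |VP| = 10.20 ✓; ∠VPU = 70.00° ✓; |PU| = 16.50 ✓; ∠PUM = 40.40° ✓; |UM| = 14.80 ✓; ∠UMJ = 47.00° ✓; |MJ| = 9.000 ✓; ∠MJF = 38.80° ✓; |JF| = 30.80 ✗.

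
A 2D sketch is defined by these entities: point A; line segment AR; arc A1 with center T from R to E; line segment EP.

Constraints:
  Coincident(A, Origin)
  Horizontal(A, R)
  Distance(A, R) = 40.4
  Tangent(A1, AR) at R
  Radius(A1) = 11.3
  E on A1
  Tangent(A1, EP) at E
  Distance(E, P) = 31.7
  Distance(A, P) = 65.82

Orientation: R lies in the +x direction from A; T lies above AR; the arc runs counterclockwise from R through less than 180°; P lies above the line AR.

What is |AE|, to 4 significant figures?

53.09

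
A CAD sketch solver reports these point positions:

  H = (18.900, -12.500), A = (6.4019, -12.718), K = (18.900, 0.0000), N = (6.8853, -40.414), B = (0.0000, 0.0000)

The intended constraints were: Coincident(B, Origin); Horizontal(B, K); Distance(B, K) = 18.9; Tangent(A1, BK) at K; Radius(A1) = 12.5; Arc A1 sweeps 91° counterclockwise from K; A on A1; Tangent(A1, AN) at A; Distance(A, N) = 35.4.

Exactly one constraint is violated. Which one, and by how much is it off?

Distance(A, N) = 35.4 — off by 7.70.

B = (0.00, 0.00) ✓; B.y = 0.00, K.y = 0.00 ✓; |BK| = 18.90 ✓; ∠(HK, KB) = 90.00° ✓; |HK| = 12.50 ✓; bearing(H→A) − bearing(H→K) = 91.00° ✓; |HA| = 12.50 ✓; ∠(HA, AN) = 90.00° ✓; |AN| = 27.70 ✗.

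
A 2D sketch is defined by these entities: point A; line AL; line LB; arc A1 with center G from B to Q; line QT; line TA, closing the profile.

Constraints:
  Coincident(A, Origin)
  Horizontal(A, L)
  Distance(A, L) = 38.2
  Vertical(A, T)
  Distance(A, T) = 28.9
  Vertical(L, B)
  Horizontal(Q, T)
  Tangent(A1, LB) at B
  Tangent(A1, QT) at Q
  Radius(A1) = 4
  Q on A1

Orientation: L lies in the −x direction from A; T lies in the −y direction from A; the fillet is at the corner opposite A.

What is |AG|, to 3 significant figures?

42.3

A and T share the same x with |AT| = 28.9 and T on the −y side, so T = (0.00, -28.9). The virtual corner opposite A is at (-38.2, -28.9). The tangent condition forces GB to be normal to LB and since A1 is tangent to QT there, GQ ⟂ QT, with radius 4.0, so the center G sits 4.0 in from both sides at G = (-34.2, -24.9). Then |AG| = |G − A| = 42.3.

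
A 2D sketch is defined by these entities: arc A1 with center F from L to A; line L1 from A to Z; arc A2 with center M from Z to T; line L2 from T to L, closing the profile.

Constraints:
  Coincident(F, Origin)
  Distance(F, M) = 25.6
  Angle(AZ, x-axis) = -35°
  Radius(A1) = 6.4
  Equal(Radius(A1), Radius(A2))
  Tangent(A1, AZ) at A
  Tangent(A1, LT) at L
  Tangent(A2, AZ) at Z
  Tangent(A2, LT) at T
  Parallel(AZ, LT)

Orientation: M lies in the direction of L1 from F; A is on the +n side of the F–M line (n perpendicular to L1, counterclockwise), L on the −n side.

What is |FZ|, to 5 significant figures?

26.388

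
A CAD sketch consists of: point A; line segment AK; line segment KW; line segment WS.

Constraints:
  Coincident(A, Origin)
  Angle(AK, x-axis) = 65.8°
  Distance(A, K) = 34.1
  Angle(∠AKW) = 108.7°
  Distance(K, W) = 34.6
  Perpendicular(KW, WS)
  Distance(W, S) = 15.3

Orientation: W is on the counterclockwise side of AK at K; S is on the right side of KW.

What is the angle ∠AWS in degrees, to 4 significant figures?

125.4°

A is at the origin; AK runs at 65.8° with length 34.1, so K = 34.1·(cos 65.8°, sin 65.8°) = (13.98, 31.10). ∠AKW = 108.7°, so KW runs at 65.8° + (180° − 108.7°) = 137.1° from the x-axis; with |KW| = 34.6, W = K + 34.6·(cos 137.1°, sin 137.1°) = (-11.37, 54.66). KW is perpendicular to WS; with |WS| = 15.3 on the right of KW, S = W + 15.3·(0.6807, 0.7325) = (-0.9526, 65.86). Then cos ∠AWS = WA·WS / (|WA||WS|), giving 125.4°.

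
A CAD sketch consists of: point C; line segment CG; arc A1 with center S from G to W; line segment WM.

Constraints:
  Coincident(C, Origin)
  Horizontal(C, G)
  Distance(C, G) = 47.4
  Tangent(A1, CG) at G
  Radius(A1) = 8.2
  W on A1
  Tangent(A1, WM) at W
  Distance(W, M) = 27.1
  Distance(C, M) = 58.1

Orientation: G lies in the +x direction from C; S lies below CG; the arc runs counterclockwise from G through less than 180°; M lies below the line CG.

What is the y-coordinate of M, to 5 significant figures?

-36.432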